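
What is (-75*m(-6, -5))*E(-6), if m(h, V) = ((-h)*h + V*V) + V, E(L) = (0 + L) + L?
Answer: -14400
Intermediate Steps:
E(L) = 2*L (E(L) = L + L = 2*L)
m(h, V) = V + V**2 - h**2 (m(h, V) = (-h**2 + V**2) + V = (V**2 - h**2) + V = V + V**2 - h**2)
(-75*m(-6, -5))*E(-6) = (-75*(-5 + (-5)**2 - 1*(-6)**2))*(2*(-6)) = -75*(-5 + 25 - 1*36)*(-12) = -75*(-5 + 25 - 36)*(-12) = -75*(-16)*(-12) = 1200*(-12) = -14400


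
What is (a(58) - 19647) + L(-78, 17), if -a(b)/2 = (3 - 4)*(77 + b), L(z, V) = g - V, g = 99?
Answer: -19295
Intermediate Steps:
L(z, V) = 99 - V
a(b) = 154 + 2*b (a(b) = -2*(3 - 4)*(77 + b) = -(-2)*(77 + b) = -2*(-77 - b) = 154 + 2*b)
(a(58) - 19647) + L(-78, 17) = ((154 + 2*58) - 19647) + (99 - 1*17) = ((154 + 116) - 19647) + (99 - 17) = (270 - 19647) + 82 = -19377 + 82 = -19295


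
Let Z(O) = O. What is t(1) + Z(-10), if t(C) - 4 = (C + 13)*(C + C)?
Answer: 22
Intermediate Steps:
t(C) = 4 + 2*C*(13 + C) (t(C) = 4 + (C + 13)*(C + C) = 4 + (13 + C)*(2*C) = 4 + 2*C*(13 + C))
t(1) + Z(-10) = (4 + 2*1² + 26*1) - 10 = (4 + 2*1 + 26) - 10 = (4 + 2 + 26) - 10 = 32 - 10 = 22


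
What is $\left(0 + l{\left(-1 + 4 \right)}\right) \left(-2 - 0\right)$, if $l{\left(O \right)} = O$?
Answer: $-6$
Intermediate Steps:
$\left(0 + l{\left(-1 + 4 \right)}\right) \left(-2 - 0\right) = \left(0 + \left(-1 + 4\right)\right) \left(-2 - 0\right) = \left(0 + 3\right) \left(-2 + 0\right) = 3 \left(-2\right) = -6$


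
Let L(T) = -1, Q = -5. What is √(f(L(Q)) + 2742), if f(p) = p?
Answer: √2741 ≈ 52.355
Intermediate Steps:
√(f(L(Q)) + 2742) = √(-1 + 2742) = √2741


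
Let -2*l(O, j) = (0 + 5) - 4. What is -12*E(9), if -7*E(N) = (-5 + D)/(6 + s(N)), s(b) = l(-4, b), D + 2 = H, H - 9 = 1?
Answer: 72/77 ≈ 0.93507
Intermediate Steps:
H = 10 (H = 9 + 1 = 10)
D = 8 (D = -2 + 10 = 8)
l(O, j) = -½ (l(O, j) = -((0 + 5) - 4)/2 = -(5 - 4)/2 = -½*1 = -½)
s(b) = -½
E(N) = -6/77 (E(N) = -(-5 + 8)/(7*(6 - ½)) = -3/(7*11/2) = -3*2/(7*11) = -⅐*6/11 = -6/77)
-12*E(9) = -12*(-6/77) = 72/77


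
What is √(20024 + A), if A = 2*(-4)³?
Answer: 2*√4974 ≈ 141.05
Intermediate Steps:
A = -128 (A = 2*(-64) = -128)
√(20024 + A) = √(20024 - 128) = √19896 = 2*√4974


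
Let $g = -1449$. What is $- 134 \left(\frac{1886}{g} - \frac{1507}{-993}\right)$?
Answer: $- \frac{603670}{20853} \approx -28.949$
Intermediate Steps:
$- 134 \left(\frac{1886}{g} - \frac{1507}{-993}\right) = - 134 \left(\frac{1886}{-1449} - \frac{1507}{-993}\right) = - 134 \left(1886 \left(- \frac{1}{1449}\right) - - \frac{1507}{993}\right) = - 134 \left(- \frac{82}{63} + \frac{1507}{993}\right) = \left(-134\right) \frac{4505}{20853} = - \frac{603670}{20853}$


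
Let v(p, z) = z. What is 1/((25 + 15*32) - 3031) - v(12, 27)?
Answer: -68203/2526 ≈ -27.000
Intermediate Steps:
1/((25 + 15*32) - 3031) - v(12, 27) = 1/((25 + 15*32) - 3031) - 1*27 = 1/((25 + 480) - 3031) - 27 = 1/(505 - 3031) - 27 = 1/(-2526) - 27 = -1/2526 - 27 = -68203/2526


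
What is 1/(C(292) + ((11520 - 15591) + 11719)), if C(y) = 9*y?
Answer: 1/10276 ≈ 9.7314e-5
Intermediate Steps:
1/(C(292) + ((11520 - 15591) + 11719)) = 1/(9*292 + ((11520 - 15591) + 11719)) = 1/(2628 + (-4071 + 11719)) = 1/(2628 + 7648) = 1/10276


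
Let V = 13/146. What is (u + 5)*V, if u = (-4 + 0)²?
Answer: 273/146 ≈ 1.8699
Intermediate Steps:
u = 16 (u = (-4)² = 16)
V = 13/146 (V = 13*(1/146) = 13/146 ≈ 0.089041)
(u + 5)*V = (16 + 5)*(13/146) = 21*(13/146) = 273/146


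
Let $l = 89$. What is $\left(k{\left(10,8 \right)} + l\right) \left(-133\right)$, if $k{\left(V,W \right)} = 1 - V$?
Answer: $-10640$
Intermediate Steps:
$\left(k{\left(10,8 \right)} + l\right) \left(-133\right) = \left(\left(1 - 10\right) + 89\right) \left(-133\right) = \left(-9 + 89\right) \left(-133\right) = 80 \left(-133\right) = -10640$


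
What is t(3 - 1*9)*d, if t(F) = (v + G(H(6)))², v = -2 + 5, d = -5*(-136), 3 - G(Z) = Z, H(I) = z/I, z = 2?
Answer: 196520/9 ≈ 21836.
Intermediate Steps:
H(I) = 2/I
G(Z) = 3 - Z
d = 680
v = 3
t(F) = 289/9 (t(F) = (3 + (3 - 2/6))² = (3 + (3 - 1*⅓))² = (3 + (3 - ⅓))² = (3 + 8/3)² = (17/3)² = 289/9)
t(3 - 1*9)*d = (289/9)*680 = 196520/9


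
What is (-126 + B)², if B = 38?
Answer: 7744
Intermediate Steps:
(-126 + B)² = (-126 + 38)² = (-88)² = 7744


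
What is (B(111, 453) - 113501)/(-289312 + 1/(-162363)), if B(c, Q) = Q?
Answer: 18354812424/46973564257 ≈ 0.39075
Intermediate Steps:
(B(111, 453) - 113501)/(-289312 + 1/(-162363)) = (453 - 113501)/(-289312 + 1/(-162363)) = -113048/(-289312 - 1/162363) = -113048/(-46973564257/162363) = -113048*(-162363/46973564257) = 18354812424/46973564257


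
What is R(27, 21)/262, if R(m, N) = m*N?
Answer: 567/262 ≈ 2.1641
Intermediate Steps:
R(m, N) = N*m
R(27, 21)/262 = (21*27)/262 = 567*(1/262) = 567/262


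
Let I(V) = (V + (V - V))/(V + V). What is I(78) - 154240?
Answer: -308479/2 ≈ -1.5424e+5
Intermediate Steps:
I(V) = ½ (I(V) = (V + 0)/((2*V)) = V*(1/(2*V)) = ½)
I(78) - 154240 = ½ - 154240 = -308479/2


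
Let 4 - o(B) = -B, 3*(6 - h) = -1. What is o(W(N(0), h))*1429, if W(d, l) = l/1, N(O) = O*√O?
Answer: 44299/3 ≈ 14766.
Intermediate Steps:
N(O) = O^(3/2)
h = 19/3 (h = 6 - ⅓*(-1) = 6 + ⅓ = 19/3 ≈ 6.3333)
W(d, l) = l (W(d, l) = l*1 = l)
o(B) = 4 + B (o(B) = 4 - (-1)*B = 4 + B)
o(W(N(0), h))*1429 = (4 + 19/3)*1429 = (31/3)*1429 = 44299/3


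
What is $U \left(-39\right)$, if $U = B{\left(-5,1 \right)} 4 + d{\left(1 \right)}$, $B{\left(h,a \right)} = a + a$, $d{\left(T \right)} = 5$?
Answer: $-507$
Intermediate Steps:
$B{\left(h,a \right)} = 2 a$
$U = 13$ ($U = 2 \cdot 1 \cdot 4 + 5 = 2 \cdot 4 + 5 = 8 + 5 = 13$)
$U \left(-39\right) = 13 \left(-39\right) = -507$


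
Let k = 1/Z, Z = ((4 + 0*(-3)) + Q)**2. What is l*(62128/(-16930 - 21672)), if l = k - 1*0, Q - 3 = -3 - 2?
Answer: -7766/19301 ≈ -0.40236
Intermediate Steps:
Q = -2 (Q = 3 + (-3 - 2) = 3 - 5 = -2)
Z = 4 (Z = ((4 + 0*(-3)) - 2)**2 = ((4 + 0) - 2)**2 = (4 - 2)**2 = 2**2 = 4)
k = 1/4 ≈ 0.25000
l = 1/4 (l = 1/4 - 1*0 = 1/4 + 0 = 1/4 ≈ 0.25000)
l*(62128/(-16930 - 21672)) = (62128/(-16930 - 21672))/4 = (62128/(-38602))/4 = (62128*(-1/38602))/4 = (1/4)*(-31064/19301) = -7766/19301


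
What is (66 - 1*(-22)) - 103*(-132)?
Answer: 13684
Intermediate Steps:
(66 - 1*(-22)) - 103*(-132) = (66 + 22) + 13596 = 88 + 13596 = 13684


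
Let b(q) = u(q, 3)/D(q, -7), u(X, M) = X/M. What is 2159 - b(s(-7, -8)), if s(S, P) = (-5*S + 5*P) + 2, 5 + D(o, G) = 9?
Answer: 8637/4 ≈ 2159.3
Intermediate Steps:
D(o, G) = 4 (D(o, G) = -5 + 9 = 4)
s(S, P) = 2 - 5*S + 5*P
b(q) = q/12 (b(q) = (q/3)/4 = (q*(1/3))*(1/4) = (q/3)*(1/4) = q/12)
2159 - b(s(-7, -8)) = 2159 - (2 - 5*(-7) + 5*(-8))/12 = 2159 - (2 + 35 - 40)/12 = 2159 - (-3)/12 = 2159 - 1*(-1/4) = 2159 + 1/4 = 8637/4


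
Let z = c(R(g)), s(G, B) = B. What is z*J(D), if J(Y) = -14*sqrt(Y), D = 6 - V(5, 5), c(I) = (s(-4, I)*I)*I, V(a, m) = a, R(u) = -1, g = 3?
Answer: 14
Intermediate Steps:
c(I) = I**3 (c(I) = (I*I)*I = I**2*I = I**3)
z = -1 (z = (-1)**3 = -1)
D = 1 (D = 6 - 1*5 = 6 - 5 = 1)
z*J(D) = -(-14)*sqrt(1) = -(-14) = -1*(-14) = 14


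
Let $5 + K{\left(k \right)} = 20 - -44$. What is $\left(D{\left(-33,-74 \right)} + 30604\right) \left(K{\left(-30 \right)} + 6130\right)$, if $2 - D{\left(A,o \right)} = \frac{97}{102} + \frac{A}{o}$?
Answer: $\frac{119140077818}{629} \approx 1.8941 \cdot 10^{8}$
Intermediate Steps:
$D{\left(A,o \right)} = \frac{107}{102} - \frac{A}{o}$ ($D{\left(A,o \right)} = 2 - \left(\frac{97}{102} + \frac{A}{o}\right) = \frac{107}{102} - \frac{A}{o}$)
$K{\left(k \right)} = 59$ ($K{\left(k \right)} = -5 + \left(20 - -44\right) = -5 + \left(20 + 44\right) = -5 + 64 = 59$)
$\left(D{\left(-33,-74 \right)} + 30604\right) \left(K{\left(-30 \right)} + 6130\right) = \left(\left(\frac{107}{102} - - \frac{33}{-74}\right) + 30604\right) \left(59 + 6130\right) = \left(\left(\frac{107}{102} - \left(-33\right) \left(- \frac{1}{74}\right)\right) + 30604\right) 6189 = \left(\left(\frac{107}{102} - \frac{33}{74}\right) + 30604\right) 6189 = \left(\frac{1138}{1887} + 30604\right) 6189 = \frac{57750886}{1887} \cdot 6189 = \frac{119140077818}{629}$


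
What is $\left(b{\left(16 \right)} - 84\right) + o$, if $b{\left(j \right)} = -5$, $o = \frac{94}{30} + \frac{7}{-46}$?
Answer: $- \frac{59353}{690} \approx -86.019$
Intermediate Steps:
$o = \frac{2057}{690}$ ($o = 94 \cdot \frac{1}{30} + 7 \left(- \frac{1}{46}\right) = \frac{47}{15} - \frac{7}{46} = \frac{2057}{690} \approx 2.9812$)
$\left(b{\left(16 \right)} - 84\right) + o = \left(-5 - 84\right) + \frac{2057}{690} = -89 + \frac{2057}{690} = - \frac{59353}{690}$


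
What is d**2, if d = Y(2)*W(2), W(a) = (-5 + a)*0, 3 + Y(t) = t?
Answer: 0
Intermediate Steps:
Y(t) = -3 + t
W(a) = 0
d = 0 (d = (-3 + 2)*0 = -1*0 = 0)
d**2 = 0**2 = 0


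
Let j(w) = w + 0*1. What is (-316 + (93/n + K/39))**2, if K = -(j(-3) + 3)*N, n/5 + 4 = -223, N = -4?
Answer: 128703715009/1288225 ≈ 99908.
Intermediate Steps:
j(w) = w (j(w) = w + 0 = w)
n = -1135 (n = -20 + 5*(-223) = -20 - 1115 = -1135)
K = 0 (K = -(-3 + 3)*(-4) = -0*(-4) = -1*0 = 0)
(-316 + (93/n + K/39))**2 = (-316 + (93/(-1135) + 0/39))**2 = (-316 + (93*(-1/1135) + 0*(1/39)))**2 = (-316 + (-93/1135 + 0))**2 = (-316 - 93/1135)**2 = (-358753/1135)**2 = 128703715009/1288225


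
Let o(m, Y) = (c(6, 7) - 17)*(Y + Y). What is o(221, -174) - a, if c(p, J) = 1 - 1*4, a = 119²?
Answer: -7201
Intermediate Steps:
a = 14161
c(p, J) = -3 (c(p, J) = 1 - 4 = -3)
o(m, Y) = -40*Y (o(m, Y) = (-3 - 17)*(Y + Y) = -40*Y)
o(221, -174) - a = -40*(-174) - 1*14161 = 6960 - 14161 = -7201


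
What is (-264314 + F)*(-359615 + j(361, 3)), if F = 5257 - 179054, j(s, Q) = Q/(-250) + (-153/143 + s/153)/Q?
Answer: 287255050734015319/1823250 ≈ 1.5755e+11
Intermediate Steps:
j(s, Q) = -Q/250 + (-153/143 + s/153)/Q (j(s, Q) = Q*(-1/250) + (-153*1/143 + s*(1/153))/Q = -Q/250 + (-153/143 + s/153)/Q)
F = -173797
(-264314 + F)*(-359615 + j(361, 3)) = (-264314 - 173797)*(-359615 + (1/5469750)*(-5852250 - 21879*3² + 35750*361)/3) = -438111*(-359615 + (1/5469750)*(⅓)*(-5852250 - 21879*9 + 12905750)) = -438111*(-359615 + (1/5469750)*(⅓)*(-5852250 - 196911 + 12905750)) = -438111*(-359615 + (1/5469750)*(⅓)*6856589) = -438111*(-359615 + 6856589/16409250) = -438111*(-5901005582161/16409250) = 287255050734015319/1823250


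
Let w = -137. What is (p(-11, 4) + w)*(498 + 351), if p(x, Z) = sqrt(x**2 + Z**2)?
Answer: -116313 + 849*sqrt(137) ≈ -1.0638e+5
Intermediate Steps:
p(x, Z) = sqrt(Z**2 + x**2)
(p(-11, 4) + w)*(498 + 351) = (sqrt(4**2 + (-11)**2) - 137)*(498 + 351) = (sqrt(16 + 121) - 137)*849 = (sqrt(137) - 137)*849 = (-137 + sqrt(137))*849 = -116313 + 849*sqrt(137)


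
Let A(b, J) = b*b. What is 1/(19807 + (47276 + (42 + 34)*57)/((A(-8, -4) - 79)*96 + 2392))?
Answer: 119/2363484 ≈ 5.0349e-5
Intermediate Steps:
A(b, J) = b²
1/(19807 + (47276 + (42 + 34)*57)/((A(-8, -4) - 79)*96 + 2392)) = 1/(19807 + (47276 + (42 + 34)*57)/(((-8)² - 79)*96 + 2392)) = 1/(19807 + (47276 + 76*57)/((64 - 79)*96 + 2392)) = 1/(19807 + (47276 + 4332)/(-15*96 + 2392)) = 1/(19807 + 51608/(-1440 + 2392)) = 1/(19807 + 51608/952) = 1/(19807 + 51608*(1/952)) = 1/(19807 + 6451/119) = 1/(2363484/119) = 119/2363484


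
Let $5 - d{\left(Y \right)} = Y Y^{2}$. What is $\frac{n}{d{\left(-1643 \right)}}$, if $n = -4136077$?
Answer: $- \frac{4136077}{4435194712} \approx -0.00093256$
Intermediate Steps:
$d{\left(Y \right)} = 5 - Y^{3}$ ($d{\left(Y \right)} = 5 - Y Y^{2} = 5 - Y^{3}$)
$\frac{n}{d{\left(-1643 \right)}} = - \frac{4136077}{5 - \left(-1643\right)^{3}} = - \frac{4136077}{5 - -4435194707} = - \frac{4136077}{5 + 4435194707} = - \frac{4136077}{4435194712}$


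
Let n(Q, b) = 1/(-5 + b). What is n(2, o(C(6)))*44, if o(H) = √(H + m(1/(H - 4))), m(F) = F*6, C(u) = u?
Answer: -22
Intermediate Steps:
m(F) = 6*F
o(H) = √(H + 6/(-4 + H)) (o(H) = √(H + 6/(H - 4)) = √(H + 6/(-4 + H)))
n(2, o(C(6)))*44 = 44/(-5 + √((6 + 6*(-4 + 6))/(-4 + 6))) = 44/(-5 + √((6 + 6*2)/2)) = 44/(-5 + √((6 + 12)/2)) = 44/(-5 + √((½)*18)) = 44/(-5 + √9) = 44/(-5 + 3) = 44/(-2) = -½*44 = -22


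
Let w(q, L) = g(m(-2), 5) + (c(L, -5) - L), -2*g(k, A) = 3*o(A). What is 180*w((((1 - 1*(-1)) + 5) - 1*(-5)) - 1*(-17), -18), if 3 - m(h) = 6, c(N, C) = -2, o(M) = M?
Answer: 1530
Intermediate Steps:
m(h) = -3 (m(h) = 3 - 1*6 = 3 - 6 = -3)
g(k, A) = -3*A/2
w(q, L) = -19/2 - L (w(q, L) = -3/2*5 + (-2 - L) = -15/2 + (-2 - L) = -19/2 - L)
180*w((((1 - 1*(-1)) + 5) - 1*(-5)) - 1*(-17), -18) = 180*(-19/2 - 1*(-18)) = 180*(-19/2 + 18) = 180*(17/2) = 1530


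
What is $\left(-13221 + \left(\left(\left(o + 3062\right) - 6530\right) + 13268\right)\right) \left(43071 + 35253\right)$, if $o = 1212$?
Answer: $-173017716$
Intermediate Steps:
$\left(-13221 + \left(\left(\left(o + 3062\right) - 6530\right) + 13268\right)\right) \left(43071 + 35253\right) = \left(-13221 + \left(\left(\left(1212 + 3062\right) - 6530\right) + 13268\right)\right) \left(43071 + 35253\right) = \left(-13221 + \left(\left(4274 - 6530\right) + 13268\right)\right) 78324 = \left(-13221 + \left(-2256 + 13268\right)\right) 78324 = \left(-13221 + 11012\right) 78324 = \left(-2209\right) 78324 = -173017716$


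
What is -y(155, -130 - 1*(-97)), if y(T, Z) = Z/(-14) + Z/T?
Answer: -4653/2170 ≈ -2.1442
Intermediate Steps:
y(T, Z) = -Z/14 + Z/T (y(T, Z) = Z*(-1/14) + Z/T = -Z/14 + Z/T)
-y(155, -130 - 1*(-97)) = -(-(-130 - 1*(-97))/14 + (-130 - 1*(-97))/155) = -(-(-130 + 97)/14 + (-130 + 97)*(1/155)) = -(-1/14*(-33) - 33*1/155) = -(33/14 - 33/155) = -1*4653/2170 = -4653/2170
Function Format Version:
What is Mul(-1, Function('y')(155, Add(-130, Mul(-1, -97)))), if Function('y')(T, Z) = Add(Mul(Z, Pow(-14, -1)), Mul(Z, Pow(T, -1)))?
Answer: Rational(-4653, 2170) ≈ -2.1442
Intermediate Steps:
Function('y')(T, Z) = Add(Mul(Rational(-1, 14), Z), Mul(Z, Pow(T, -1))) (Function('y')(T, Z) = Add(Mul(Z, Rational(-1, 14)), Mul(Z, Pow(T, -1))) = Add(Mul(Rational(-1, 14), Z), Mul(Z, Pow(T, -1))))
Mul(-1, Function('y')(155, Add(-130, Mul(-1, -97)))) = Mul(-1, Add(Mul(Rational(-1, 14), Add(-130, Mul(-1, -97))), Mul(Add(-130, Mul(-1, -97)), Pow(155, -1)))) = Mul(-1, Add(Mul(Rational(-1, 14), Add(-130, 97)), Mul(Add(-130, 97), Rational(1, 155)))) = Mul(-1, Add(Mul(Rational(-1, 14), -33), Mul(-33, Rational(1, 155)))) = Mul(-1, Add(Rational(33, 14), Rational(-33, 155))) = Mul(-1, Rational(4653, 2170)) = Rational(-4653, 2170)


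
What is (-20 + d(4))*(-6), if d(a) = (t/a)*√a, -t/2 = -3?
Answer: 102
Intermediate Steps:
t = 6 (t = -2*(-3) = 6)
d(a) = 6/√a (d(a) = (6/a)*√a = 6/√a)
(-20 + d(4))*(-6) = (-20 + 6/√4)*(-6) = (-20 + 6*(½))*(-6) = (-20 + 3)*(-6) = -17*(-6) = 102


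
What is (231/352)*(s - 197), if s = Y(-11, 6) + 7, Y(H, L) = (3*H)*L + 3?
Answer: -8085/32 ≈ -252.66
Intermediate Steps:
Y(H, L) = 3 + 3*H*L (Y(H, L) = 3*H*L + 3 = 3 + 3*H*L)
s = -188 (s = (3 + 3*(-11)*6) + 7 = (3 - 198) + 7 = -195 + 7 = -188)
(231/352)*(s - 197) = (231/352)*(-188 - 197) = (231*(1/352))*(-385) = (21/32)*(-385) = -8085/32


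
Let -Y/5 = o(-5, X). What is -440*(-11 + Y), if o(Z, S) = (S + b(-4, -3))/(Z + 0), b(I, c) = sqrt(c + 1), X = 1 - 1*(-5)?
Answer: 2200 - 440*I*sqrt(2) ≈ 2200.0 - 622.25*I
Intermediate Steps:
X = 6 (X = 1 + 5 = 6)
b(I, c) = sqrt(1 + c)
o(Z, S) = (S + I*sqrt(2))/Z (o(Z, S) = (S + sqrt(1 - 3))/(Z + 0) = (S + sqrt(-2))/Z = (S + I*sqrt(2))/Z)
Y = 6 + I*sqrt(2) (Y = -5*(6 + I*sqrt(2))/(-5) = -(-1)*(6 + I*sqrt(2)) = -5*(-6/5 - I*sqrt(2)/5) = 6 + I*sqrt(2) ≈ 6.0 + 1.4142*I)
-440*(-11 + Y) = -440*(-11 + (6 + I*sqrt(2))) = -440*(-5 + I*sqrt(2)) = -40*(-55 + 11*I*sqrt(2)) = 2200 - 440*I*sqrt(2)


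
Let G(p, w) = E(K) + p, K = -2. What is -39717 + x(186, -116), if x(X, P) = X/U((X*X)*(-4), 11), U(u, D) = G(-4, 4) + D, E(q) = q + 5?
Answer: -198492/5 ≈ -39698.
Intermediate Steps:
E(q) = 5 + q
G(p, w) = 3 + p (G(p, w) = (5 - 2) + p = 3 + p)
U(u, D) = -1 + D (U(u, D) = (3 - 4) + D = -1 + D)
x(X, P) = X/10 (x(X, P) = X/(-1 + 11) = X/10)
-39717 + x(186, -116) = -39717 + (1/10)*186 = -39717 + 93/5 = -198492/5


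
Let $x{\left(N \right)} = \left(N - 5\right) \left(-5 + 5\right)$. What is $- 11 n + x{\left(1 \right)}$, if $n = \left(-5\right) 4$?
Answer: $220$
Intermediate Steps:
$x{\left(N \right)} = 0$ ($x{\left(N \right)} = \left(-5 + N\right) 0 = 0$)
$n = -20$
$- 11 n + x{\left(1 \right)} = \left(-11\right) \left(-20\right) + 0 = 220 + 0 = 220$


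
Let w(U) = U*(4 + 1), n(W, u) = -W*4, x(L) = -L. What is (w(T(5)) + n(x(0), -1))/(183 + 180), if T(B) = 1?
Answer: 5/363 ≈ 0.013774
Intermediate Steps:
n(W, u) = -4*W
w(U) = 5*U (w(U) = U*5 = 5*U)
(w(T(5)) + n(x(0), -1))/(183 + 180) = (5*1 - (-4)*0)/(183 + 180) = (5 - 4*0)/363 = (5 + 0)*(1/363) = 5*(1/363) = 5/363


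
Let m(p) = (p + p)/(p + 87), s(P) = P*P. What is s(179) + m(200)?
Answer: 9196167/287 ≈ 32042.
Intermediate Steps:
s(P) = P**2
m(p) = 2*p/(87 + p) (m(p) = (2*p)/(87 + p) = 2*p/(87 + p))
s(179) + m(200) = 179**2 + 2*200/(87 + 200) = 32041 + 2*200/287 = 32041 + 2*200*(1/287) = 32041 + 400/287 = 9196167/287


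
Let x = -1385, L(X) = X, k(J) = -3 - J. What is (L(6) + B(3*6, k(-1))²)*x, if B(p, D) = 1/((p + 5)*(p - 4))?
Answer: -861615425/103684 ≈ -8310.0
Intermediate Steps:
B(p, D) = 1/((-4 + p)*(5 + p)) (B(p, D) = 1/((5 + p)*(-4 + p)) = 1/((-4 + p)*(5 + p)))
(L(6) + B(3*6, k(-1))²)*x = (6 + (1/(-20 + 3*6 + (3*6)²))²)*(-1385) = (6 + (1/(-20 + 18 + 18²))²)*(-1385) = (6 + (1/(-20 + 18 + 324))²)*(-1385) = (6 + (1/322)²)*(-1385) = (6 + 1/103684)*(-1385) = (622105/103684)*(-1385) = -861615425/103684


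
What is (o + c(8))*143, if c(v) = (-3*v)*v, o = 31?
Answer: -23023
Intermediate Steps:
c(v) = -3*v**2
(o + c(8))*143 = (31 - 3*8**2)*143 = (31 - 3*64)*143 = (31 - 192)*143 = -161*143 = -23023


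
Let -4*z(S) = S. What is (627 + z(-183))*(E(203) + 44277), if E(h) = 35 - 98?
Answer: 59489937/2 ≈ 2.9745e+7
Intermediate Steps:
E(h) = -63
z(S) = -S/4
(627 + z(-183))*(E(203) + 44277) = (627 - 1/4*(-183))*(-63 + 44277) = (627 + 183/4)*44214 = (2691/4)*44214 = 59489937/2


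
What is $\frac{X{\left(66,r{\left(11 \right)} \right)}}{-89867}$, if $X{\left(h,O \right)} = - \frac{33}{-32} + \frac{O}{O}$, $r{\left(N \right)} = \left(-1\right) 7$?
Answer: $- \frac{65}{2875744} \approx -2.2603 \cdot 10^{-5}$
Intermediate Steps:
$r{\left(N \right)} = -7$
$X{\left(h,O \right)} = \frac{65}{32}$ ($X{\left(h,O \right)} = \left(-33\right) \left(- \frac{1}{32}\right) + 1 = \frac{33}{32} + 1 = \frac{65}{32}$)
$\frac{X{\left(66,r{\left(11 \right)} \right)}}{-89867} = \frac{65}{32 \left(-89867\right)} = \frac{65}{32} \left(- \frac{1}{89867}\right) = - \frac{65}{2875744}$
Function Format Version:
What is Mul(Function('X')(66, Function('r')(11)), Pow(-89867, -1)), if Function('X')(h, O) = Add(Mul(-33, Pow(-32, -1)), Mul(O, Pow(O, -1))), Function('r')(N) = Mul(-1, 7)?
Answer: Rational(-65, 2875744) ≈ -2.2603e-5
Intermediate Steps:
Function('r')(N) = -7
Function('X')(h, O) = Rational(65, 32) (Function('X')(h, O) = Add(Mul(-33, Rational(-1, 32)), 1) = Add(Rational(33, 32), 1) = Rational(65, 32))
Mul(Function('X')(66, Function('r')(11)), Pow(-89867, -1)) = Mul(Rational(65, 32), Pow(-89867, -1)) = Mul(Rational(65, 32), Rational(-1, 89867)) = Rational(-65, 2875744)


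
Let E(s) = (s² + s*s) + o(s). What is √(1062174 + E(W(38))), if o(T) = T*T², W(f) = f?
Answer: √1119934 ≈ 1058.3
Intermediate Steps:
o(T) = T³
E(s) = s³ + 2*s² (E(s) = (s² + s*s) + s³ = (s² + s²) + s³ = 2*s² + s³ = s³ + 2*s²)
√(1062174 + E(W(38))) = √(1062174 + 38²*(2 + 38)) = √(1062174 + 1444*40) = √(1062174 + 57760) = √1119934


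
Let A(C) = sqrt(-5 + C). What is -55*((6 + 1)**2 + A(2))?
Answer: -2695 - 55*I*sqrt(3) ≈ -2695.0 - 95.263*I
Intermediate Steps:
-55*((6 + 1)**2 + A(2)) = -55*((6 + 1)**2 + sqrt(-5 + 2)) = -55*(7**2 + sqrt(-3)) = -55*(49 + I*sqrt(3)) = -2695 - 55*I*sqrt(3)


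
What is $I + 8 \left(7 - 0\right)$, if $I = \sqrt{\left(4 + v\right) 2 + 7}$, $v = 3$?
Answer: $56 + \sqrt{21} \approx 60.583$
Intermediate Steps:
$I = \sqrt{21}$ ($I = \sqrt{\left(4 + 3\right) 2 + 7} = \sqrt{7 \cdot 2 + 7} = \sqrt{14 + 7} = \sqrt{21} \approx 4.5826$)
$I + 8 \left(7 - 0\right) = \sqrt{21} + 8 \left(7 - 0\right) = \sqrt{21} + 8 \left(7 + 0\right) = \sqrt{21} + 8 \cdot 7 = \sqrt{21} + 56 = 56 + \sqrt{21}$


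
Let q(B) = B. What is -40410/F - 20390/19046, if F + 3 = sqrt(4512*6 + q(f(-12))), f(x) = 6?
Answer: -476813915/85926029 - 13470*sqrt(27078)/9023 ≈ -251.20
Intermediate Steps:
F = -3 + sqrt(27078) (F = -3 + sqrt(4512*6 + 6) = -3 + sqrt(27072 + 6) = -3 + sqrt(27078) ≈ 161.55)
-40410/F - 20390/19046 = -40410/(-3 + sqrt(27078)) - 20390/19046 = -40410/(-3 + sqrt(27078)) - 20390*1/19046 = -40410/(-3 + sqrt(27078)) - 10195/9523 = -10195/9523 - 40410/(-3 + sqrt(27078))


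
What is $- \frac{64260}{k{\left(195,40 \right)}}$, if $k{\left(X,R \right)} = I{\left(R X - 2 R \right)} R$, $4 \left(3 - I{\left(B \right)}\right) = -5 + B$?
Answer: $\frac{6426}{7703} \approx 0.83422$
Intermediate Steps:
$I{\left(B \right)} = \frac{17}{4} - \frac{B}{4}$ ($I{\left(B \right)} = 3 - \frac{-5 + B}{4} = 3 - \left(- \frac{5}{4} + \frac{B}{4}\right) = \frac{17}{4} - \frac{B}{4}$)
$k{\left(X,R \right)} = R \left(\frac{17}{4} + \frac{R}{2} - \frac{R X}{4}\right)$ ($k{\left(X,R \right)} = \left(\frac{17}{4} - \frac{R X - 2 R}{4}\right) R = \left(\frac{17}{4} - \frac{- 2 R + R X}{4}\right) R = \left(\frac{17}{4} - \left(- \frac{R}{2} + \frac{R X}{4}\right)\right) R = \left(\frac{17}{4} + \frac{R}{2} - \frac{R X}{4}\right) R = R \left(\frac{17}{4} + \frac{R}{2} - \frac{R X}{4}\right)$)
$- \frac{64260}{k{\left(195,40 \right)}} = - \frac{64260}{\left(- \frac{1}{4}\right) 40 \left(-17 + 40 \left(-2 + 195\right)\right)} = - \frac{64260}{\left(- \frac{1}{4}\right) 40 \left(-17 + 40 \cdot 193\right)} = - \frac{64260}{\left(- \frac{1}{4}\right) 40 \left(-17 + 7720\right)} = - \frac{64260}{\left(- \frac{1}{4}\right) 40 \cdot 7703} = - \frac{64260}{-77030} = \left(-64260\right) \left(- \frac{1}{77030}\right) = \frac{6426}{7703}$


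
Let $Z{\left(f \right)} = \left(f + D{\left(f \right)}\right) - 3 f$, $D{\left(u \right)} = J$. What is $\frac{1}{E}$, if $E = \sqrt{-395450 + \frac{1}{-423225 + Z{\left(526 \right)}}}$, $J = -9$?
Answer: $- \frac{i \sqrt{71188359244252486}}{167783898701} \approx - 0.0015902 i$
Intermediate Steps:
$D{\left(u \right)} = -9$
$Z{\left(f \right)} = -9 - 2 f$ ($Z{\left(f \right)} = \left(f - 9\right) - 3 f = \left(-9 + f\right) - 3 f = -9 - 2 f$)
$E = \frac{i \sqrt{71188359244252486}}{424286}$ ($E = \sqrt{-395450 + \frac{1}{-423225 - 1061}} = \sqrt{-395450 + \frac{1}{-424286}} = \sqrt{-395450 - \frac{1}{424286}} = \sqrt{- \frac{167783898701}{424286}} = \frac{i \sqrt{71188359244252486}}{424286} \approx 628.85 i$)
$\frac{1}{E} = \frac{1}{\frac{1}{424286} i \sqrt{71188359244252486}} = - \frac{i \sqrt{71188359244252486}}{167783898701}$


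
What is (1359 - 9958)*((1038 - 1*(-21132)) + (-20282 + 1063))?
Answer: -25375649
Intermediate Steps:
(1359 - 9958)*((1038 - 1*(-21132)) + (-20282 + 1063)) = -8599*((1038 + 21132) - 19219) = -8599*(22170 - 19219) = -8599*2951 = -25375649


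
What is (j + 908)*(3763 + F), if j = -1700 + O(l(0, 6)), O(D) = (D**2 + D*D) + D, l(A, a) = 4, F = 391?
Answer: -3140424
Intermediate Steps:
O(D) = D + 2*D**2 (O(D) = (D**2 + D**2) + D = 2*D**2 + D = D + 2*D**2)
j = -1664 (j = -1700 + 4*(1 + 2*4) = -1700 + 4*(1 + 8) = -1700 + 4*9 = -1700 + 36 = -1664)
(j + 908)*(3763 + F) = (-1664 + 908)*(3763 + 391) = -756*4154 = -3140424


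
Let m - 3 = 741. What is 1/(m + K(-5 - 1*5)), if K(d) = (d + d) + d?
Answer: 1/714 ≈ 0.0014006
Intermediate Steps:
m = 744 (m = 3 + 741 = 744)
K(d) = 3*d (K(d) = 2*d + d = 3*d)
1/(m + K(-5 - 1*5)) = 1/(744 + 3*(-5 - 1*5)) = 1/(744 + 3*(-5 - 5)) = 1/(744 + 3*(-10)) = 1/(744 - 30) = 1/714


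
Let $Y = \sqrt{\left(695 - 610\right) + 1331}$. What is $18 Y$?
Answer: $36 \sqrt{354} \approx 677.34$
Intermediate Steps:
$Y = 2 \sqrt{354}$ ($Y = \sqrt{85 + 1331} = \sqrt{1416} = 2 \sqrt{354} \approx 37.63$)
$18 Y = 18 \cdot 2 \sqrt{354} = 36 \sqrt{354}$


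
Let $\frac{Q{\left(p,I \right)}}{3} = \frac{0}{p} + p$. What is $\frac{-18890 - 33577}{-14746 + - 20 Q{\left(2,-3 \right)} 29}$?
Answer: $\frac{52467}{18226} \approx 2.8787$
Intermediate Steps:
$Q{\left(p,I \right)} = 3 p$ ($Q{\left(p,I \right)} = 3 \left(\frac{0}{p} + p\right) = 3 \left(0 + p\right) = 3 p$)
$\frac{-18890 - 33577}{-14746 + - 20 Q{\left(2,-3 \right)} 29} = \frac{-18890 - 33577}{-14746 + - 20 \cdot 3 \cdot 2 \cdot 29} = - \frac{52467}{-14746 + \left(-20\right) 6 \cdot 29} = - \frac{52467}{-14746 - 3480} = - \frac{52467}{-18226} = \left(-52467\right) \left(- \frac{1}{18226}\right) = \frac{52467}{18226}$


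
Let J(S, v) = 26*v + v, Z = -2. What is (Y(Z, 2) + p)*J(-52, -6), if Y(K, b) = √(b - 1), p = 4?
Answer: -810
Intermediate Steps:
J(S, v) = 27*v
Y(K, b) = √(-1 + b)
(Y(Z, 2) + p)*J(-52, -6) = (√(-1 + 2) + 4)*(27*(-6)) = (√1 + 4)*(-162) = (1 + 4)*(-162) = 5*(-162) = -810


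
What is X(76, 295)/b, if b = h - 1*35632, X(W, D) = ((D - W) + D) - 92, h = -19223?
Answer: -422/54855 ≈ -0.0076930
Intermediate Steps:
X(W, D) = -92 - W + 2*D (X(W, D) = (-W + 2*D) - 92 = -92 - W + 2*D)
b = -54855 (b = -19223 - 1*35632 = -19223 - 35632 = -54855)
X(76, 295)/b = (-92 - 1*76 + 2*295)/(-54855) = (-92 - 76 + 590)*(-1/54855) = 422*(-1/54855) = -422/54855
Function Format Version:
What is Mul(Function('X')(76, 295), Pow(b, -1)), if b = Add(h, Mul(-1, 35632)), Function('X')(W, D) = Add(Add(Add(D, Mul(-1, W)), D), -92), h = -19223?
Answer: Rational(-422, 54855) ≈ -0.0076930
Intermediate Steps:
Function('X')(W, D) = Add(-92, Mul(-1, W), Mul(2, D)) (Function('X')(W, D) = Add(Add(Mul(-1, W), Mul(2, D)), -92) = Add(-92, Mul(-1, W), Mul(2, D)))
b = -54855 (b = Add(-19223, Mul(-1, 35632)) = Add(-19223, -35632) = -54855)
Mul(Function('X')(76, 295), Pow(b, -1)) = Mul(Add(-92, Mul(-1, 76), Mul(2, 295)), Pow(-54855, -1)) = Mul(Add(-92, -76, 590), Rational(-1, 54855)) = Mul(422, Rational(-1, 54855)) = Rational(-422, 54855)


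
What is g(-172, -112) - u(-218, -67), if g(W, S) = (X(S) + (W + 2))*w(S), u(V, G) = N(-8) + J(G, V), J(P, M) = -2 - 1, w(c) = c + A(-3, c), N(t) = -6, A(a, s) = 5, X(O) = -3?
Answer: 18520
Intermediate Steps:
w(c) = 5 + c (w(c) = c + 5 = 5 + c)
J(P, M) = -3
u(V, G) = -9 (u(V, G) = -6 - 3 = -9)
g(W, S) = (-1 + W)*(5 + S) (g(W, S) = (-3 + (W + 2))*(5 + S) = (-3 + (2 + W))*(5 + S) = (-1 + W)*(5 + S))
g(-172, -112) - u(-218, -67) = (-1 - 172)*(5 - 112) - 1*(-9) = -173*(-107) + 9 = 18511 + 9 = 18520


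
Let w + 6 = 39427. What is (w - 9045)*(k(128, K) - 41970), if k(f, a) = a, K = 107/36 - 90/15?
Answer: -11474754226/9 ≈ -1.2750e+9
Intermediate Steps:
w = 39421 (w = -6 + 39427 = 39421)
K = -109/36 (K = 107*(1/36) - 90*1/15 = 107/36 - 6 = -109/36 ≈ -3.0278)
(w - 9045)*(k(128, K) - 41970) = (39421 - 9045)*(-109/36 - 41970) = 30376*(-1511029/36) = -11474754226/9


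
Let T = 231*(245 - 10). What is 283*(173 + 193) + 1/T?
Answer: 5622731731/54285 ≈ 1.0358e+5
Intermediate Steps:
T = 54285 (T = 231*235 = 54285)
283*(173 + 193) + 1/T = 283*(173 + 193) + 1/54285 = 283*366 + 1/54285 = 103578 + 1/54285 = 5622731731/54285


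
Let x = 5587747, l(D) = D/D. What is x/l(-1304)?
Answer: 5587747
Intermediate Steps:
l(D) = 1
x/l(-1304) = 5587747/1 = 5587747*1 = 5587747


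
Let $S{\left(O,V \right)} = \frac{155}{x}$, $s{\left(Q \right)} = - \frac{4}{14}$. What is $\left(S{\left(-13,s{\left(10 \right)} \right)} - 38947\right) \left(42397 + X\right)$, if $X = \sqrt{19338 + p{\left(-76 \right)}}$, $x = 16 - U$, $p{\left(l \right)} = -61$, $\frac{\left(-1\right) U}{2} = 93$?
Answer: $- \frac{333543092183}{202} - \frac{7867139 \sqrt{19277}}{202} \approx -1.6566 \cdot 10^{9}$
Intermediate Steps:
$U = -186$ ($U = \left(-2\right) 93 = -186$)
$s{\left(Q \right)} = - \frac{2}{7}$ ($s{\left(Q \right)} = \left(-4\right) \frac{1}{14} = - \frac{2}{7}$)
$x = 202$ ($x = 16 - -186 = 16 + 186 = 202$)
$X = \sqrt{19277}$ ($X = \sqrt{19338 - 61} = \sqrt{19277} \approx 138.84$)
$S{\left(O,V \right)} = \frac{155}{202}$
$\left(S{\left(-13,s{\left(10 \right)} \right)} - 38947\right) \left(42397 + X\right) = \left(\frac{155}{202} - 38947\right) \left(42397 + \sqrt{19277}\right) = - \frac{7867139 \left(42397 + \sqrt{19277}\right)}{202} = - \frac{333543092183}{202} - \frac{7867139 \sqrt{19277}}{202}$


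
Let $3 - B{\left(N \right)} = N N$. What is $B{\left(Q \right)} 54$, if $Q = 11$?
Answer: $-6372$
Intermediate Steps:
$B{\left(N \right)} = 3 - N^{2}$ ($B{\left(N \right)} = 3 - N N = 3 - N^{2}$)
$B{\left(Q \right)} 54 = \left(3 - 11^{2}\right) 54 = \left(3 - 121\right) 54 = \left(-118\right) 54 = -6372$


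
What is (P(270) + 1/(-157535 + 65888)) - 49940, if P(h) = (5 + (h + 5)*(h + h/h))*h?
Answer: 1839644894519/91647 ≈ 2.0073e+7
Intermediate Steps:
P(h) = h*(5 + (1 + h)*(5 + h)) (P(h) = (5 + (5 + h)*(h + 1))*h = (5 + (5 + h)*(1 + h))*h = (5 + (1 + h)*(5 + h))*h = h*(5 + (1 + h)*(5 + h)))
(P(270) + 1/(-157535 + 65888)) - 49940 = (270*(10 + 270² + 6*270) + 1/(-157535 + 65888)) - 49940 = (270*(10 + 72900 + 1620) + 1/(-91647)) - 49940 = (270*74530 - 1/91647) - 49940 = (20123100 - 1/91647) - 49940 = 1844221745699/91647 - 49940 = 1839644894519/91647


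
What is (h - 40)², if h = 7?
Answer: 1089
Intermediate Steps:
(h - 40)² = (7 - 40)² = (-33)² = 1089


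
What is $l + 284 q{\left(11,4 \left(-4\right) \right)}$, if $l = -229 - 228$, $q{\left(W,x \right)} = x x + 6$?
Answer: $73951$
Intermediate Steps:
$q{\left(W,x \right)} = 6 + x^{2}$ ($q{\left(W,x \right)} = x^{2} + 6 = 6 + x^{2}$)
$l = -457$ ($l = -229 - 228 = -457$)
$l + 284 q{\left(11,4 \left(-4\right) \right)} = -457 + 284 \left(6 + \left(4 \left(-4\right)\right)^{2}\right) = -457 + 284 \left(6 + \left(-16\right)^{2}\right) = -457 + 284 \left(6 + 256\right) = -457 + 284 \cdot 262 = -457 + 74408 = 73951$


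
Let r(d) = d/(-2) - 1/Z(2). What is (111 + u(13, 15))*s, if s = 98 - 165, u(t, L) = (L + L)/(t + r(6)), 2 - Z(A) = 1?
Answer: -22981/3 ≈ -7660.3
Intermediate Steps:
Z(A) = 1 (Z(A) = 2 - 1*1 = 2 - 1 = 1)
r(d) = -1 - d/2 (r(d) = d/(-2) - 1/1 = d*(-½) - 1*1 = -d/2 - 1 = -1 - d/2)
u(t, L) = 2*L/(-4 + t) (u(t, L) = (L + L)/(t + (-1 - ½*6)) = (2*L)/(t + (-1 - 3)) = (2*L)/(t - 4) = (2*L)/(-4 + t) = 2*L/(-4 + t))
s = -67
(111 + u(13, 15))*s = (111 + 2*15/(-4 + 13))*(-67) = (111 + 2*15/9)*(-67) = (111 + 2*15*(⅑))*(-67) = (111 + 10/3)*(-67) = (343/3)*(-67) = -22981/3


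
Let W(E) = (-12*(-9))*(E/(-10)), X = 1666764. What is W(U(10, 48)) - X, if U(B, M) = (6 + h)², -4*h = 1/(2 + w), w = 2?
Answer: -213394527/128 ≈ -1.6671e+6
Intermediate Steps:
h = -1/16 (h = -1/(4*(2 + 2)) = -¼/4 = -¼*¼ = -1/16 ≈ -0.062500)
U(B, M) = 9025/256 (U(B, M) = (6 - 1/16)² = (95/16)² = 9025/256)
W(E) = -54*E/5 (W(E) = 108*(E*(-⅒)) = 108*(-E/10) = -54*E/5)
W(U(10, 48)) - X = -54/5*9025/256 - 1*1666764 = -48735/128 - 1666764 = -213394527/128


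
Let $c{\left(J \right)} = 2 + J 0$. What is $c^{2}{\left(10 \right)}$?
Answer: $4$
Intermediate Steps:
$c{\left(J \right)} = 2$ ($c{\left(J \right)} = 2 + 0 = 2$)
$c^{2}{\left(10 \right)} = 2^{2} = 4$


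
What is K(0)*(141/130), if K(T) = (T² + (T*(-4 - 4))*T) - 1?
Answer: -141/130 ≈ -1.0846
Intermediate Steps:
K(T) = -1 - 7*T² (K(T) = (T² + (T*(-8))*T) - 1 = (T² + (-8*T)*T) - 1 = (T² - 8*T²) - 1 = -7*T² - 1 = -1 - 7*T²)
K(0)*(141/130) = (-1 - 7*0²)*(141/130) = (-1 - 7*0)*(141*(1/130)) = (-1 + 0)*(141/130) = -1*141/130 = -141/130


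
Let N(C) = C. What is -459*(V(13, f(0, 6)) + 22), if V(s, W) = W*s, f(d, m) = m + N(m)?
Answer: -81702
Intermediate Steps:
f(d, m) = 2*m (f(d, m) = m + m = 2*m)
-459*(V(13, f(0, 6)) + 22) = -459*((2*6)*13 + 22) = -459*(12*13 + 22) = -459*(156 + 22) = -459*178 = -81702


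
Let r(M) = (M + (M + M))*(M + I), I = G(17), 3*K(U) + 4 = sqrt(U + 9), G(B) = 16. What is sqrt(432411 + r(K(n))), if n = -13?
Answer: sqrt(3891159 + 240*I)/3 ≈ 657.53 + 0.020278*I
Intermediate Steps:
K(U) = -4/3 + sqrt(9 + U)/3 (K(U) = -4/3 + sqrt(U + 9)/3 = -4/3 + sqrt(9 + U)/3)
I = 16
r(M) = 3*M*(16 + M) (r(M) = (M + (M + M))*(M + 16) = (M + 2*M)*(16 + M) = (3*M)*(16 + M) = 3*M*(16 + M))
sqrt(432411 + r(K(n))) = sqrt(432411 + 3*(-4/3 + sqrt(9 - 13)/3)*(16 + (-4/3 + sqrt(9 - 13)/3))) = sqrt(432411 + 3*(-4/3 + sqrt(-4)/3)*(16 + (-4/3 + sqrt(-4)/3))) = sqrt(432411 + 3*(-4/3 + (2*I)/3)*(16 + (-4/3 + (2*I)/3))) = sqrt(432411 + 3*(-4/3 + 2*I/3)*(16 + (-4/3 + 2*I/3))) = sqrt(432411 + 3*(-4/3 + 2*I/3)*(44/3 + 2*I/3))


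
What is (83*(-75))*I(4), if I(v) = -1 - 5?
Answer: 37350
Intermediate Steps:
I(v) = -6
(83*(-75))*I(4) = (83*(-75))*(-6) = -6225*(-6) = 37350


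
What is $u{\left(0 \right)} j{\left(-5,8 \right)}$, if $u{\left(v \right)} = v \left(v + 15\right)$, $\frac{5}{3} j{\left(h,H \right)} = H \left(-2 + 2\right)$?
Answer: $0$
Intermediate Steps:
$j{\left(h,H \right)} = 0$ ($j{\left(h,H \right)} = \frac{3 H \left(-2 + 2\right)}{5} = \frac{3 H 0}{5} = \frac{3}{5} \cdot 0 = 0$)
$u{\left(v \right)} = v \left(15 + v\right)$
$u{\left(0 \right)} j{\left(-5,8 \right)} = 0 \left(15 + 0\right) 0 = 0 \cdot 15 \cdot 0 = 0 \cdot 0 = 0$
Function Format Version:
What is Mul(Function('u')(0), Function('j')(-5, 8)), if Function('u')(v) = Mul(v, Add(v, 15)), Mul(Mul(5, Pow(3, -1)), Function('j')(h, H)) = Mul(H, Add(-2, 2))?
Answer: 0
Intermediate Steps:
Function('j')(h, H) = 0 (Function('j')(h, H) = Mul(Rational(3, 5), Mul(H, Add(-2, 2))) = Mul(Rational(3, 5), Mul(H, 0)) = Mul(Rational(3, 5), 0) = 0)
Function('u')(v) = Mul(v, Add(15, v))
Mul(Function('u')(0), Function('j')(-5, 8)) = Mul(Mul(0, Add(15, 0)), 0) = Mul(Mul(0, 15), 0) = Mul(0, 0) = 0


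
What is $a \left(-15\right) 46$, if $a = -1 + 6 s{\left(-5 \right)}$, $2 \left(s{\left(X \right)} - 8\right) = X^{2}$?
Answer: $-84180$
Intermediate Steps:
$s{\left(X \right)} = 8 + \frac{X^{2}}{2}$
$a = 122$ ($a = -1 + 6 \left(8 + \frac{\left(-5\right)^{2}}{2}\right) = -1 + 6 \left(8 + \frac{1}{2} \cdot 25\right) = -1 + 6 \left(8 + \frac{25}{2}\right) = -1 + 6 \cdot \frac{41}{2} = -1 + 123 = 122$)
$a \left(-15\right) 46 = 122 \left(-15\right) 46 = \left(-1830\right) 46 = -84180$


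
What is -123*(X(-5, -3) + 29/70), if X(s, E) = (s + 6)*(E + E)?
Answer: 48093/70 ≈ 687.04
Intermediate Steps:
X(s, E) = 2*E*(6 + s) (X(s, E) = (6 + s)*(2*E) = 2*E*(6 + s))
-123*(X(-5, -3) + 29/70) = -123*(2*(-3)*(6 - 5) + 29/70) = -123*(2*(-3)*1 + 29*(1/70)) = -123*(-6 + 29/70) = -123*(-391/70) = 48093/70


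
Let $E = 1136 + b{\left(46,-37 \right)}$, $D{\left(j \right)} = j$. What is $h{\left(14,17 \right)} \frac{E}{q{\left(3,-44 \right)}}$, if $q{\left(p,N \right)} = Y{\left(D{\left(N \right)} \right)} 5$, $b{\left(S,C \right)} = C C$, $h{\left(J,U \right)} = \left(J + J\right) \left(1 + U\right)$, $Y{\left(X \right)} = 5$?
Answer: $\frac{252504}{5} \approx 50501.0$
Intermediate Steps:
$h{\left(J,U \right)} = 2 J \left(1 + U\right)$
$b{\left(S,C \right)} = C^{2}$
$q{\left(p,N \right)} = 25$ ($q{\left(p,N \right)} = 5 \cdot 5 = 25$)
$E = 2505$ ($E = 1136 + \left(-37\right)^{2} = 1136 + 1369 = 2505$)
$h{\left(14,17 \right)} \frac{E}{q{\left(3,-44 \right)}} = 2 \cdot 14 \left(1 + 17\right) \frac{2505}{25} = 2 \cdot 14 \cdot 18 \cdot 2505 \cdot \frac{1}{25} = 504 \cdot \frac{501}{5} = \frac{252504}{5}$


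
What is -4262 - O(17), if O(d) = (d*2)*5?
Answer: -4432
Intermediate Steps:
O(d) = 10*d (O(d) = (2*d)*5 = 10*d)
-4262 - O(17) = -4262 - 10*17 = -4262 - 1*170 = -4262 - 170 = -4432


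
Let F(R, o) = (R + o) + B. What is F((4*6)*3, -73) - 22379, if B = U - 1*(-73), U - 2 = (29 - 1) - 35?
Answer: -22312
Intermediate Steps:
U = -5 (U = 2 + ((29 - 1) - 35) = 2 + (28 - 35) = 2 - 7 = -5)
B = 68 (B = -5 - 1*(-73) = -5 + 73 = 68)
F(R, o) = 68 + R + o (F(R, o) = (R + o) + 68 = 68 + R + o)
F((4*6)*3, -73) - 22379 = (68 + (4*6)*3 - 73) - 22379 = (68 + 24*3 - 73) - 22379 = (68 + 72 - 73) - 22379 = 67 - 22379 = -22312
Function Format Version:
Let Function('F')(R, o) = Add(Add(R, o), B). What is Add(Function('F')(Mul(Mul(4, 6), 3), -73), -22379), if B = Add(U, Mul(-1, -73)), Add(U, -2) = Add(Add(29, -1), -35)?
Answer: -22312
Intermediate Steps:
U = -5 (U = Add(2, Add(Add(29, -1), -35)) = Add(2, Add(28, -35)) = Add(2, -7) = -5)
B = 68 (B = Add(-5, Mul(-1, -73)) = Add(-5, 73) = 68)
Function('F')(R, o) = Add(68, R, o) (Function('F')(R, o) = Add(Add(R, o), 68) = Add(68, R, o))
Add(Function('F')(Mul(Mul(4, 6), 3), -73), -22379) = Add(Add(68, Mul(Mul(4, 6), 3), -73), -22379) = Add(Add(68, Mul(24, 3), -73), -22379) = Add(Add(68, 72, -73), -22379) = Add(67, -22379) = -22312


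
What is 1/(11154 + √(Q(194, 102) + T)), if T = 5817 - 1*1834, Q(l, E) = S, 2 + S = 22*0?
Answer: 3718/41469245 - √3981/124407735 ≈ 8.9150e-5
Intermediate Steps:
S = -2 (S = -2 + 22*0 = -2 + 0 = -2)
Q(l, E) = -2
T = 3983 (T = 5817 - 1834 = 3983)
1/(11154 + √(Q(194, 102) + T)) = 1/(11154 + √(-2 + 3983)) = 1/(11154 + √3981)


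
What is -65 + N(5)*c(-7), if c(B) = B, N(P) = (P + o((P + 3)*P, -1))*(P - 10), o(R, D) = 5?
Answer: 285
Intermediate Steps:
N(P) = (-10 + P)*(5 + P) (N(P) = (P + 5)*(P - 10) = (5 + P)*(-10 + P) = (-10 + P)*(5 + P))
-65 + N(5)*c(-7) = -65 + (-50 + 5² - 5*5)*(-7) = -65 + (-50 + 25 - 25)*(-7) = -65 - 50*(-7) = -65 + 350 = 285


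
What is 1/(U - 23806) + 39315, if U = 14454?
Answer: 367673879/9352 ≈ 39315.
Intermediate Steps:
1/(U - 23806) + 39315 = 1/(14454 - 23806) + 39315 = 1/(-9352) + 39315 = -1/9352 + 39315 = 367673879/9352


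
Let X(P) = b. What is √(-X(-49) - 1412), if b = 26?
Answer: I*√1438 ≈ 37.921*I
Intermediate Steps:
X(P) = 26
√(-X(-49) - 1412) = √(-1*26 - 1412) = √(-26 - 1412) = √(-1438) = I*√1438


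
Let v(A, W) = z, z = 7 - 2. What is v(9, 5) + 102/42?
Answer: 52/7 ≈ 7.4286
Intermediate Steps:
z = 5
v(A, W) = 5
v(9, 5) + 102/42 = 5 + 102/42 = 5 + (1/42)*102 = 5 + 17/7 = 52/7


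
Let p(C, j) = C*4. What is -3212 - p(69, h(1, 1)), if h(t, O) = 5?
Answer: -3488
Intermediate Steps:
p(C, j) = 4*C
-3212 - p(69, h(1, 1)) = -3212 - 4*69 = -3212 - 1*276 = -3212 - 276 = -3488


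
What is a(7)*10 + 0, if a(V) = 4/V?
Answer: 40/7 ≈ 5.7143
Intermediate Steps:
a(7)*10 + 0 = (4/7)*10 + 0 = 40/7 + 0 = 40/7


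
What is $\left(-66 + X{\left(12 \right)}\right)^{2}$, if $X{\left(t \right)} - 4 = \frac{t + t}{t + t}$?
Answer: $3721$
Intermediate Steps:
$X{\left(t \right)} = 5$ ($X{\left(t \right)} = 4 + \frac{t + t}{t + t} = 4 + \frac{2 t}{2 t} = 4 + 2 t \frac{1}{2 t} = 4 + 1 = 5$)
$\left(-66 + X{\left(12 \right)}\right)^{2} = \left(-66 + 5\right)^{2} = \left(-61\right)^{2} = 3721$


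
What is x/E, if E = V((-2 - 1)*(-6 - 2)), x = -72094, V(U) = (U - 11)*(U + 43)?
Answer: -72094/871 ≈ -82.771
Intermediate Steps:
V(U) = (-11 + U)*(43 + U)
E = 871 (E = -473 + ((-2 - 1)*(-6 - 2))² + 32*((-2 - 1)*(-6 - 2)) = -473 + (-3*(-8))² + 32*(-3*(-8)) = -473 + 24² + 32*24 = -473 + 576 + 768 = 871)
x/E = -72094/871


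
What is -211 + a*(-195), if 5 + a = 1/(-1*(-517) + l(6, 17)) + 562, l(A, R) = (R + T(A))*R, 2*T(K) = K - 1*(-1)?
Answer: -62792732/577 ≈ -1.0883e+5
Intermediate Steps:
T(K) = ½ + K/2 (T(K) = (K - 1*(-1))/2 = (K + 1)/2 = (1 + K)/2 = ½ + K/2)
l(A, R) = R*(½ + R + A/2) (l(A, R) = (R + (½ + A/2))*R = (½ + R + A/2)*R = R*(½ + R + A/2))
a = 964169/1731 (a = -5 + (1/(-1*(-517) + (½)*17*(1 + 6 + 2*17)) + 562) = -5 + (1/(517 + (½)*17*(1 + 6 + 34)) + 562) = -5 + (1/(517 + (½)*17*41) + 562) = -5 + (1/(517 + 697/2) + 562) = -5 + (1/(1731/2) + 562) = -5 + (2/1731 + 562) = -5 + 972824/1731 = 964169/1731 ≈ 557.00)
-211 + a*(-195) = -211 + (964169/1731)*(-195) = -211 - 62670985/577 = -62792732/577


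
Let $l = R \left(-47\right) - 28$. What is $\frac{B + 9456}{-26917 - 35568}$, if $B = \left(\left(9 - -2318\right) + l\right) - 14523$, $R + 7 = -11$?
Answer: $\frac{1922}{62485} \approx 0.030759$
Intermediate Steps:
$R = -18$ ($R = -7 - 11 = -18$)
$l = 818$ ($l = \left(-18\right) \left(-47\right) - 28 = 846 - 28 = 818$)
$B = -11378$ ($B = \left(\left(9 - -2318\right) + 818\right) - 14523 = \left(\left(9 + 2318\right) + 818\right) - 14523 = \left(2327 + 818\right) - 14523 = 3145 - 14523 = -11378$)
$\frac{B + 9456}{-26917 - 35568} = \frac{-11378 + 9456}{-26917 - 35568} = - \frac{1922}{-62485} = \left(-1922\right) \left(- \frac{1}{62485}\right) = \frac{1922}{62485}$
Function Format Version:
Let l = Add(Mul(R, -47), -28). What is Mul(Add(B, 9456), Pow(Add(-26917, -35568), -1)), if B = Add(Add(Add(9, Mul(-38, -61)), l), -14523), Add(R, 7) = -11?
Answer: Rational(1922, 62485) ≈ 0.030759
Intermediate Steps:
R = -18 (R = Add(-7, -11) = -18)
l = 818 (l = Add(Mul(-18, -47), -28) = Add(846, -28) = 818)
B = -11378 (B = Add(Add(Add(9, Mul(-38, -61)), 818), -14523) = Add(Add(Add(9, 2318), 818), -14523) = Add(Add(2327, 818), -14523) = Add(3145, -14523) = -11378)
Mul(Add(B, 9456), Pow(Add(-26917, -35568), -1)) = Mul(Add(-11378, 9456), Pow(Add(-26917, -35568), -1)) = Mul(-1922, Pow(-62485, -1)) = Mul(-1922, Rational(-1, 62485)) = Rational(1922, 62485)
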